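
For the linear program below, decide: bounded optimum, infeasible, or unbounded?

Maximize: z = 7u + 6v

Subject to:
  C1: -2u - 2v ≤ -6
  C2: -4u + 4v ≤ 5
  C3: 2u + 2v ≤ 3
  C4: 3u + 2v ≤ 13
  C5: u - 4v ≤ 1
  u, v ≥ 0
C3 requires 2u + 2v ≤ 3, while C1 (-2u - 2v ≤ -6) is equivalent to 2u + 2v ≥ 6. Together they would need 6 ≤ 2u + 2v ≤ 3, which is impossible since 6 > 3. No point satisfies all constraints.

Infeasible: no point satisfies all constraints simultaneously.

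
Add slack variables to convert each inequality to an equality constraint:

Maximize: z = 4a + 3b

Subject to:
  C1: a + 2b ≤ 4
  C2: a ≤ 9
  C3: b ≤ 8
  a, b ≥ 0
max z = 4a + 3b

s.t.
  a + 2b + s1 = 4
  a + s2 = 9
  b + s3 = 8
  a, b, s1, s2, s3 ≥ 0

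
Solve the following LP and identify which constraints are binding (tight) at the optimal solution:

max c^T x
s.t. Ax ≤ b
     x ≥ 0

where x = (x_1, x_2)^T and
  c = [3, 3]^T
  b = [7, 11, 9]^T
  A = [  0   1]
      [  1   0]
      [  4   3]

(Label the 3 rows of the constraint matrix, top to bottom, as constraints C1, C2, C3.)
Optimal: x_1 = 0, x_2 = 3
Slack at optimum:
  C1: slack = 4
  C2: slack = 11
  C3: slack = 0 (binding)
  x_1 ≥ 0: x_1 = 0 (binding)
  x_2 ≥ 0: x_2 = 3
Binding constraints: C3, x_1 ≥ 0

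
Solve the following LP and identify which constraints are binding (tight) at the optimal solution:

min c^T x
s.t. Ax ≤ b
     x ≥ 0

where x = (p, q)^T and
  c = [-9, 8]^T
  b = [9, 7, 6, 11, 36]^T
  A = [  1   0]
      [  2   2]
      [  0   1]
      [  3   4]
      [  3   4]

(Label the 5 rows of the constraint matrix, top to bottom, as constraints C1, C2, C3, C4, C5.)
Optimal: p = 3.5, q = 0
Slack at optimum:
  C1: slack = 5.5
  C2: slack = 0 (binding)
  C3: slack = 6
  C4: slack = 0.5
  C5: slack = 25.5
  p ≥ 0: p = 3.5
  q ≥ 0: q = 0 (binding)
Binding constraints: C2, q ≥ 0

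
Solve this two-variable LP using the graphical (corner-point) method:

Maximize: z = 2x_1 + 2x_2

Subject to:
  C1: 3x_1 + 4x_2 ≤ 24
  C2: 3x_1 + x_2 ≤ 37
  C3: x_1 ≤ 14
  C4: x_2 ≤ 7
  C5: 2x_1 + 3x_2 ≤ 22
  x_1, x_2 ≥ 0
Each vertex is the intersection of two constraint boundaries that also satisfies all remaining constraints:
  x_1 = 0 and x_2 = 0 → (0, 0)
  3x_1 + 4x_2 = 24 and x_2 = 0 → (8, 0)
  3x_1 + 4x_2 = 24 and x_1 = 0 → (0, 6)

Evaluating z = 2x_1 + 2x_2 at each vertex:
  (0, 0): z = 0
  (8, 0): z = 16
  (0, 6): z = 12

The maximum is at (8, 0) with z = 16.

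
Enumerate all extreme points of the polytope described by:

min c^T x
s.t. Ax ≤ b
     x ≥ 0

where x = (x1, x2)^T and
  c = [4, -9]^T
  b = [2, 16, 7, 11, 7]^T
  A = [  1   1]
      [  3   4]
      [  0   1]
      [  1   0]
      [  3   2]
Each vertex is the intersection of two constraint boundaries that also satisfies all remaining constraints:
  x1 = 0 and x2 = 0 → (0, 0)
  x1 + x2 = 2 and x2 = 0 → (2, 0)
  x1 + x2 = 2 and x1 = 0 → (0, 2)

Vertices: (0, 0), (2, 0), (0, 2)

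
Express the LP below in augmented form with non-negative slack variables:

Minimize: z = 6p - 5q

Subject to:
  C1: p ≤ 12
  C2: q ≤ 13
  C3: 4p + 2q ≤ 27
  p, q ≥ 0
min z = 6p - 5q

s.t.
  p + s1 = 12
  q + s2 = 13
  4p + 2q + s3 = 27
  p, q, s1, s2, s3 ≥ 0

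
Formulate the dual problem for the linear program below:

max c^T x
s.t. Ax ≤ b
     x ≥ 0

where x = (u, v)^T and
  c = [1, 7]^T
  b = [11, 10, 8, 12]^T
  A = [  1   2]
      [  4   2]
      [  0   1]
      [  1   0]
Minimize: z = 11y1 + 10y2 + 8y3 + 12y4

Subject to:
  C1: -y1 - 4y2 - y4 ≤ -1
  C2: -2y1 - 2y2 - y3 ≤ -7
  y1, y2, y3, y4 ≥ 0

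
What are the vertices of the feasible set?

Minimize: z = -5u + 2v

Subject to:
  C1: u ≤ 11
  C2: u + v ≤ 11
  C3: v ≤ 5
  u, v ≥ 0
Each vertex is the intersection of two constraint boundaries that also satisfies all remaining constraints:
  u = 0 and v = 0 → (0, 0)
  u = 11 and u + v = 11 → (11, 0)
  u + v = 11 and v = 5 → (6, 5)
  v = 5 and u = 0 → (0, 5)

Vertices: (0, 0), (11, 0), (6, 5), (0, 5)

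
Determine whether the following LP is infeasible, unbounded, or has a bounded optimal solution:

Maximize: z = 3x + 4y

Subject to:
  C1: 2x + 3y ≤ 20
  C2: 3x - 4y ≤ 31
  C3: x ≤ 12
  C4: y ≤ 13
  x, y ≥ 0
The point (10, 0) satisfies every constraint, so the LP is feasible; the constraints give x ≤ 12 and y ≤ 13, which with x, y ≥ 0 keep the feasible region inside a bounded box. A feasible, bounded LP attains a finite optimum at a vertex.

Evaluating z = 3x + 4y at each vertex:
  (0, 0): z = 0
  (10, 0): z = 30
  (0, 6.667): z = 26.67

Feasible with finite optimum z* = 30 at (10, 0).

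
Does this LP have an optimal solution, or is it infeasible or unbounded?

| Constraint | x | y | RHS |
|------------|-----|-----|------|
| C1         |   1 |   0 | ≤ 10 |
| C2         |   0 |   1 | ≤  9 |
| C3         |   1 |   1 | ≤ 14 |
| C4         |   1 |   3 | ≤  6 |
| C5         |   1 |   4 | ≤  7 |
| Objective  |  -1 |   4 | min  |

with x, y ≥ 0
The point (6, 0) satisfies every constraint, so the LP is feasible; the constraints give x ≤ 10 and y ≤ 9, which with x, y ≥ 0 keep the feasible region inside a bounded box. A feasible, bounded LP attains a finite optimum at a vertex.

Evaluating z = -x + 4y at each vertex:
  (0, 0): z = 0
  (6, 0): z = -6
  (3, 1): z = 1
  (0, 1.75): z = 7

The LP has an optimal solution: (6, 0) with z = -6.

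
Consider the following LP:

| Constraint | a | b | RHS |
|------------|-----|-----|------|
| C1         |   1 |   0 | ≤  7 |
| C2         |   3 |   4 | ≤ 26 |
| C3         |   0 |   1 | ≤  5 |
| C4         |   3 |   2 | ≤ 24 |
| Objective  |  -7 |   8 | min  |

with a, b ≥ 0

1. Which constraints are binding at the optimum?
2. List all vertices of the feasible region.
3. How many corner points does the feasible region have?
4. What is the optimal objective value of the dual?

1. C1, b ≥ 0
2. (0, 0), (7, 0), (7, 1.25), (2, 5), (0, 5)
3. 5
4. -49 (by strong duality, equal to the primal optimum)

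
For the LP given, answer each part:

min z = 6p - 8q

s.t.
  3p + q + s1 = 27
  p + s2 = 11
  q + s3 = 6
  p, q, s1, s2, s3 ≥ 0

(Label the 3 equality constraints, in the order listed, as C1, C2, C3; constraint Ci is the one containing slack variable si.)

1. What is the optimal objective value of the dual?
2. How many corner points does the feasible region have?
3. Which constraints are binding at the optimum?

1. -48 (by strong duality, equal to the primal optimum)
2. 4
3. C3, p ≥ 0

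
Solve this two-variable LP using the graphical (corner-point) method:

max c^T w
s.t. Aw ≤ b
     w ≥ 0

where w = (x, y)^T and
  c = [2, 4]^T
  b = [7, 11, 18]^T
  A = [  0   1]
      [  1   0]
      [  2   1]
x = 5.5, y = 7, z = 39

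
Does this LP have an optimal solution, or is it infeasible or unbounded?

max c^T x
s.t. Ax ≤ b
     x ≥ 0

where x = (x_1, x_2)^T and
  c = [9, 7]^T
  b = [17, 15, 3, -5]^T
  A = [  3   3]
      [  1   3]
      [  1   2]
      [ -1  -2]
One constraint requires x_1 + 2x_2 ≤ 3, while the constraint -x_1 - 2x_2 ≤ -5 is equivalent to x_1 + 2x_2 ≥ 5. Together they would need 5 ≤ x_1 + 2x_2 ≤ 3, which is impossible since 5 > 3. No point satisfies all constraints.

Infeasible: no point satisfies all constraints simultaneously.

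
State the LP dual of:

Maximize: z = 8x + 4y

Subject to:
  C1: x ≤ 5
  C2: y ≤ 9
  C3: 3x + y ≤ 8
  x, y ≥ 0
Minimize: z = 5y1 + 9y2 + 8y3

Subject to:
  C1: -y1 - 3y3 ≤ -8
  C2: -y2 - y3 ≤ -4
  y1, y2, y3 ≥ 0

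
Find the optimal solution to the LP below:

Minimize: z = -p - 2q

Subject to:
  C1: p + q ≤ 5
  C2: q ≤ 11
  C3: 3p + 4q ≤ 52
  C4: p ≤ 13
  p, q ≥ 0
Each vertex is the intersection of two constraint boundaries that also satisfies all remaining constraints:
  p = 0 and q = 0 → (0, 0)
  p + q = 5 and q = 0 → (5, 0)
  p + q = 5 and p = 0 → (0, 5)

Evaluating z = -p - 2q at each vertex:
  (0, 0): z = 0
  (5, 0): z = -5
  (0, 5): z = -10

The minimum is at (0, 5) with z = -10.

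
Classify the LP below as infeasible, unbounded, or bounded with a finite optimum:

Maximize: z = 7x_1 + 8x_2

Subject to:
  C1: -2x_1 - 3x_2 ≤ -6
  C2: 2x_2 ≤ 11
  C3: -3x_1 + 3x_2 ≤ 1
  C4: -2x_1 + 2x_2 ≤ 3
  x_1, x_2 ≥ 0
Feasible point: (2, 1) satisfies every constraint, so the LP is feasible.
Direction d = (1, 0): for each constraint row a, a·d ≤ 0 —
  (-2)(1) + (-3)(0) = -2 ≤ 0
  (0)(1) + (2)(0) = 0 ≤ 0
  (-3)(1) + (3)(0) = -3 ≤ 0
  (-2)(1) + (2)(0) = -2 ≤ 0
and d ≥ 0, so (2, 1) + t·d stays feasible for every t ≥ 0. Along this ray z = 7x_1 + 8x_2 changes by 7 per unit t, so z → +∞.

Unbounded: there is a feasible ray along which z → +∞.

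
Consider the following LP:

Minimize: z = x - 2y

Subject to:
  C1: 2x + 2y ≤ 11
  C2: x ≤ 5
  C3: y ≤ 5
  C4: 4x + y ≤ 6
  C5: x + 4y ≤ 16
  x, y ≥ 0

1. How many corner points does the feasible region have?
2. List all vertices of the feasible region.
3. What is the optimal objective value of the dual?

1. 4
2. (0, 0), (1.5, 0), (0.5333, 3.867), (0, 4)
3. -8 (by strong duality, equal to the primal optimum)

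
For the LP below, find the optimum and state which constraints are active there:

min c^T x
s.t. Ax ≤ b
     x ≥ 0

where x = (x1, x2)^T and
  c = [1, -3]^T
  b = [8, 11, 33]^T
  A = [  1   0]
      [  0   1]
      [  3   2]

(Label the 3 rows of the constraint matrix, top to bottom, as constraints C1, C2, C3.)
Optimal: x1 = 0, x2 = 11
Slack at optimum:
  C1: slack = 8
  C2: slack = 0 (binding)
  C3: slack = 11
  x1 ≥ 0: x1 = 0 (binding)
  x2 ≥ 0: x2 = 11
Binding constraints: C2, x1 ≥ 0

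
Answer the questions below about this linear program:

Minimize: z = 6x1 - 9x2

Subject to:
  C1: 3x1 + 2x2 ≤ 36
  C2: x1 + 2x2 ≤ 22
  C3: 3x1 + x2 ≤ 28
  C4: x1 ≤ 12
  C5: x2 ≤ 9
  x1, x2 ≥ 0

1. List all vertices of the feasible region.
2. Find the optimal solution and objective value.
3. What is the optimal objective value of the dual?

1. (0, 0), (9.333, 0), (6.8, 7.6), (4, 9), (0, 9)
2. x1 = 0, x2 = 9, z = -81
3. -81 (by strong duality, equal to the primal optimum)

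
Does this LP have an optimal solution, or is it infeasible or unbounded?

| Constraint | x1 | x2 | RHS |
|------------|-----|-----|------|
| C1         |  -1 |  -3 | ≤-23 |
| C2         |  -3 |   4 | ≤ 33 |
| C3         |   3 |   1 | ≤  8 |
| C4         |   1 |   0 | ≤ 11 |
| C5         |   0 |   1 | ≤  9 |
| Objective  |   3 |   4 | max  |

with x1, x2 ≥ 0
The point (0, 8) satisfies every constraint, so the LP is feasible; the constraints give x1 ≤ 11 and x2 ≤ 9, which with x1, x2 ≥ 0 keep the feasible region inside a bounded box. A feasible, bounded LP attains a finite optimum at a vertex.

Evaluating z = 3x1 + 4x2 at each vertex:
  (0, 7.667): z = 30.67
  (0.125, 7.625): z = 30.88
  (0, 8): z = 32

The LP has an optimal solution: (0, 8) with z = 32.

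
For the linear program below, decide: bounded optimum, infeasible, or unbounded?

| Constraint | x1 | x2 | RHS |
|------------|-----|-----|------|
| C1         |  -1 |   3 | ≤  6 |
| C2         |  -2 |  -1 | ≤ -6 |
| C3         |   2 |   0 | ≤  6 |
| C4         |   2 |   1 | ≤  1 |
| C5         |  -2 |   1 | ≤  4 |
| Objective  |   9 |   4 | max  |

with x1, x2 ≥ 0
C4 requires 2x1 + x2 ≤ 1, while C2 (-2x1 - x2 ≤ -6) is equivalent to 2x1 + x2 ≥ 6. Together they would need 6 ≤ 2x1 + x2 ≤ 1, which is impossible since 6 > 1. No point satisfies all constraints.

The feasible region is empty; the LP is infeasible.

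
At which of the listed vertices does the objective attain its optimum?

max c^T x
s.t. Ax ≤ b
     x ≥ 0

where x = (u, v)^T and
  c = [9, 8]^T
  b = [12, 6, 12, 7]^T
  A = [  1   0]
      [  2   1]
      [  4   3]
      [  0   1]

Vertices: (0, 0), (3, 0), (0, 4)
Evaluating z = 9u + 8v at each vertex:
  (0, 0): z = 0
  (3, 0): z = 27
  (0, 4): z = 32

The largest value is z = 32, attained at (0, 4).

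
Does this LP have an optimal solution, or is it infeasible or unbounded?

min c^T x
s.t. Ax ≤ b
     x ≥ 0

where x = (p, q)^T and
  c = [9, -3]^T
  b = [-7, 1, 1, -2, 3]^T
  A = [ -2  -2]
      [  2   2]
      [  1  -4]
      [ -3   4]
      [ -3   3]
One constraint requires 2p + 2q ≤ 1, while the constraint -2p - 2q ≤ -7 is equivalent to 2p + 2q ≥ 7. Together they would need 7 ≤ 2p + 2q ≤ 1, which is impossible since 7 > 1. No point satisfies all constraints.

Infeasible — the constraint set is empty.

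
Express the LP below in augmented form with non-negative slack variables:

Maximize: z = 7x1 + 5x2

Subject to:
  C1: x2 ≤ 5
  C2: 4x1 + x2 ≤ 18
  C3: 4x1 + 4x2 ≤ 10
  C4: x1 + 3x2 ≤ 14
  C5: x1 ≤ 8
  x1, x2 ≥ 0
max z = 7x1 + 5x2

s.t.
  x2 + s1 = 5
  4x1 + x2 + s2 = 18
  4x1 + 4x2 + s3 = 10
  x1 + 3x2 + s4 = 14
  x1 + s5 = 8
  x1, x2, s1, s2, s3, s4, s5 ≥ 0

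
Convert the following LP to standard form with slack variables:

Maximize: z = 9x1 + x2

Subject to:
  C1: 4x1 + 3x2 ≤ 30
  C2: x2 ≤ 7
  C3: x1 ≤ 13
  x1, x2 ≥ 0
max z = 9x1 + x2

s.t.
  4x1 + 3x2 + s1 = 30
  x2 + s2 = 7
  x1 + s3 = 13
  x1, x2, s1, s2, s3 ≥ 0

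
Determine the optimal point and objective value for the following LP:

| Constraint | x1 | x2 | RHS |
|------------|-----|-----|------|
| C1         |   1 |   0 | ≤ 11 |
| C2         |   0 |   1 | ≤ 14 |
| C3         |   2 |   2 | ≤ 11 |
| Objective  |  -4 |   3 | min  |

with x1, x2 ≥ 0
Each vertex is the intersection of two constraint boundaries that also satisfies all remaining constraints:
  x1 = 0 and x2 = 0 → (0, 0)
  2x1 + 2x2 = 11 and x2 = 0 → (5.5, 0)
  2x1 + 2x2 = 11 and x1 = 0 → (0, 5.5)

Evaluating z = -4x1 + 3x2 at each vertex:
  (0, 0): z = 0
  (5.5, 0): z = -22
  (0, 5.5): z = 16.5

The minimum is at (5.5, 0) with z = -22.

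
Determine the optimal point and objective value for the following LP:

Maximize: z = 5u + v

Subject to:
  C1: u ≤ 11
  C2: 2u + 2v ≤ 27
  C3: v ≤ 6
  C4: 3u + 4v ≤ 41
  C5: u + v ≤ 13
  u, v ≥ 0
Each vertex is the intersection of two constraint boundaries that also satisfies all remaining constraints:
  u = 0 and v = 0 → (0, 0)
  u = 11 and v = 0 → (11, 0)
  u = 11 and 3u + 4v = 41 → (11, 2)
  v = 6 and 3u + 4v = 41 → (5.667, 6)
  v = 6 and u = 0 → (0, 6)

Evaluating z = 5u + v at each vertex:
  (0, 0): z = 0
  (11, 0): z = 55
  (11, 2): z = 57
  (5.667, 6): z = 34.33
  (0, 6): z = 6

The maximum is at (11, 2) with z = 57.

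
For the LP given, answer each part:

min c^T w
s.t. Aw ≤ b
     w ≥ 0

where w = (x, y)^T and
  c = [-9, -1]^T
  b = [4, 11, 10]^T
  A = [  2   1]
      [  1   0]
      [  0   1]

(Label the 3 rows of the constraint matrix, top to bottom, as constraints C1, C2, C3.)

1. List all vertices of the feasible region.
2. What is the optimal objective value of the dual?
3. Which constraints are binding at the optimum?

1. (0, 0), (2, 0), (0, 4)
2. -18 (by strong duality, equal to the primal optimum)
3. C1, y ≥ 0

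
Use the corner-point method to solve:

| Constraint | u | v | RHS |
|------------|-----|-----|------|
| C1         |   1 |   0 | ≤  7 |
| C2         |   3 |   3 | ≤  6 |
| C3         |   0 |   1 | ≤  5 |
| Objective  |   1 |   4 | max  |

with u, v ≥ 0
Each vertex is the intersection of two constraint boundaries that also satisfies all remaining constraints:
  u = 0 and v = 0 → (0, 0)
  3u + 3v = 6 and v = 0 → (2, 0)
  3u + 3v = 6 and u = 0 → (0, 2)

Evaluating z = u + 4v at each vertex:
  (0, 0): z = 0
  (2, 0): z = 2
  (0, 2): z = 8

The maximum is at (0, 2) with z = 8.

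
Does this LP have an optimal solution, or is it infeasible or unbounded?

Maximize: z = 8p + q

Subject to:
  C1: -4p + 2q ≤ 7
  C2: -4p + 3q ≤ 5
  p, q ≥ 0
Feasible point: (0, 0) satisfies every constraint, so the LP is feasible.
Direction d = (1, 0): for each constraint row a, a·d ≤ 0 —
  (-4)(1) + (2)(0) = -4 ≤ 0
  (-4)(1) + (3)(0) = -4 ≤ 0
and d ≥ 0, so (0, 0) + t·d stays feasible for every t ≥ 0. Along this ray z = 8p + q changes by 8 per unit t, so z → +∞.

Unbounded: there is a feasible ray along which z → +∞.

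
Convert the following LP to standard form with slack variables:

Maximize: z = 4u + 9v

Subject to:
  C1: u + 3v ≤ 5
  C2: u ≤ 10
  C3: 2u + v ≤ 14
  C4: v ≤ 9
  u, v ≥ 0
max z = 4u + 9v

s.t.
  u + 3v + s1 = 5
  u + s2 = 10
  2u + v + s3 = 14
  v + s4 = 9
  u, v, s1, s2, s3, s4 ≥ 0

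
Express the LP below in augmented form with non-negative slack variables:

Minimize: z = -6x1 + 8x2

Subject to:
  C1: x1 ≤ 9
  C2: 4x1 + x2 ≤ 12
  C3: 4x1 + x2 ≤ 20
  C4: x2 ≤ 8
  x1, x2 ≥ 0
min z = -6x1 + 8x2

s.t.
  x1 + s1 = 9
  4x1 + x2 + s2 = 12
  4x1 + x2 + s3 = 20
  x2 + s4 = 8
  x1, x2, s1, s2, s3, s4 ≥ 0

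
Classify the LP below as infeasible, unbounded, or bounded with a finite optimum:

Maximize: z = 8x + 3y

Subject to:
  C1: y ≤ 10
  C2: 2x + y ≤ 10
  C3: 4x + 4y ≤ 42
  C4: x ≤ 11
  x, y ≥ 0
The point (5, 0) satisfies every constraint, so the LP is feasible; the constraints give x ≤ 11 and y ≤ 10, which with x, y ≥ 0 keep the feasible region inside a bounded box. A feasible, bounded LP attains a finite optimum at a vertex.

Bounded optimum: z* = 40 at (5, 0).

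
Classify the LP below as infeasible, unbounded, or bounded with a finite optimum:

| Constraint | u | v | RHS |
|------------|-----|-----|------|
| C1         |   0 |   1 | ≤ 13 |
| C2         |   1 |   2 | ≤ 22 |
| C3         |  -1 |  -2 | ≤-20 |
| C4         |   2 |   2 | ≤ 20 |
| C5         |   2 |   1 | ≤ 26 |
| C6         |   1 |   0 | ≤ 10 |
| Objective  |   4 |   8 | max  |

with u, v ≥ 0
The point (0, 10) satisfies every constraint, so the LP is feasible; the constraints give u ≤ 10 and v ≤ 13, which with u, v ≥ 0 keep the feasible region inside a bounded box. A feasible, bounded LP attains a finite optimum at a vertex.

Evaluating z = 4u + 8v at each vertex:
  (0, 10): z = 80

The LP has an optimal solution: (0, 10) with z = 80.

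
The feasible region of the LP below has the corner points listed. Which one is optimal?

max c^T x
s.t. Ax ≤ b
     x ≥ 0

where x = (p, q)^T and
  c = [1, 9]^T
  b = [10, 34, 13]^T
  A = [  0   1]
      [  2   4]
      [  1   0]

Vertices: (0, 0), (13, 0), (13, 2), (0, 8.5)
(0, 8.5) with z = 76.5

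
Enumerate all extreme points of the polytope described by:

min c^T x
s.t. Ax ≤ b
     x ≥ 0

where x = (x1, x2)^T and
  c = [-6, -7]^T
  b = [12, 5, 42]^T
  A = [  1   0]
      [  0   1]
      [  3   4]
Each vertex is the intersection of two constraint boundaries that also satisfies all remaining constraints:
  x1 = 0 and x2 = 0 → (0, 0)
  x1 = 12 and x2 = 0 → (12, 0)
  x1 = 12 and 3x1 + 4x2 = 42 → (12, 1.5)
  x2 = 5 and 3x1 + 4x2 = 42 → (7.333, 5)
  x2 = 5 and x1 = 0 → (0, 5)

Vertices: (0, 0), (12, 0), (12, 1.5), (7.333, 5), (0, 5)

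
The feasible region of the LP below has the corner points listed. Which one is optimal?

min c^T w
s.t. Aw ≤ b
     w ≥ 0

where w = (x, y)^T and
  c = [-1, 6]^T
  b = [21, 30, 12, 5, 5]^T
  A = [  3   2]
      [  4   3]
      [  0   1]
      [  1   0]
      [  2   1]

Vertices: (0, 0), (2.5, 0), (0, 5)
Evaluating z = -x + 6y at each vertex:
  (0, 0): z = 0
  (2.5, 0): z = -2.5
  (0, 5): z = 30

The smallest value is z = -2.5, attained at (2.5, 0).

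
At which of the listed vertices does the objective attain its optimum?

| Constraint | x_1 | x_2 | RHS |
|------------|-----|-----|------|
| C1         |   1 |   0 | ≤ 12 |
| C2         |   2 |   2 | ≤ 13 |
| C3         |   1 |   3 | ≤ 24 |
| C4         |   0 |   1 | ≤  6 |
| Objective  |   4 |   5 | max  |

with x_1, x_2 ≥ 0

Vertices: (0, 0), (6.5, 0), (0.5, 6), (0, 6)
(0.5, 6) with z = 32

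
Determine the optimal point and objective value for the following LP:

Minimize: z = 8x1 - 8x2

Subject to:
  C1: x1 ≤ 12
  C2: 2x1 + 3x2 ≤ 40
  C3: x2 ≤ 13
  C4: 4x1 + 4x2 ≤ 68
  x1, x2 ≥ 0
Each vertex is the intersection of two constraint boundaries that also satisfies all remaining constraints:
  x1 = 0 and x2 = 0 → (0, 0)
  x1 = 12 and x2 = 0 → (12, 0)
  x1 = 12 and 4x1 + 4x2 = 68 → (12, 5)
  2x1 + 3x2 = 40 and 4x1 + 4x2 = 68 → (11, 6)
  2x1 + 3x2 = 40 and x2 = 13 → (0.5, 13)
  x2 = 13 and x1 = 0 → (0, 13)

Evaluating z = 8x1 - 8x2 at each vertex:
  (0, 0): z = 0
  (12, 0): z = 96
  (12, 5): z = 56
  (11, 6): z = 40
  (0.5, 13): z = -100
  (0, 13): z = -104

The minimum is at (0, 13) with z = -104.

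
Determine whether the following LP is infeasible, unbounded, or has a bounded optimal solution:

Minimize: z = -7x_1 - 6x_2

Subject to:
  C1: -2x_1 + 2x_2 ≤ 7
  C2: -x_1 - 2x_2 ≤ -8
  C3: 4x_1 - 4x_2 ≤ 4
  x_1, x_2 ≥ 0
Feasible point: (1, 4) satisfies every constraint, so the LP is feasible.
Direction d = (1, 1): for each constraint row a, a·d ≤ 0 —
  (-2)(1) + (2)(1) = 0 ≤ 0
  (-1)(1) + (-2)(1) = -3 ≤ 0
  (4)(1) + (-4)(1) = 0 ≤ 0
and d ≥ 0, so (1, 4) + t·d stays feasible for every t ≥ 0. Along this ray z = -7x_1 - 6x_2 changes by -13 per unit t, so z → −∞.

Unbounded: there is a feasible ray along which z → −∞.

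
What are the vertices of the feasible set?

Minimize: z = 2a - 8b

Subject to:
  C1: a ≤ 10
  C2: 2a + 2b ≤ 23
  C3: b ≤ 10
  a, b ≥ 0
Each vertex is the intersection of two constraint boundaries that also satisfies all remaining constraints:
  a = 0 and b = 0 → (0, 0)
  a = 10 and b = 0 → (10, 0)
  a = 10 and 2a + 2b = 23 → (10, 1.5)
  2a + 2b = 23 and b = 10 → (1.5, 10)
  b = 10 and a = 0 → (0, 10)

Vertices: (0, 0), (10, 0), (10, 1.5), (1.5, 10), (0, 10)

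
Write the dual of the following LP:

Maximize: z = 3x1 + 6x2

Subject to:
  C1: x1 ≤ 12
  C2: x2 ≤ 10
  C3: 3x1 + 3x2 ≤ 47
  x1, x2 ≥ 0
Minimize: z = 12y1 + 10y2 + 47y3

Subject to:
  C1: -y1 - 3y3 ≤ -3
  C2: -y2 - 3y3 ≤ -6
  y1, y2, y3 ≥ 0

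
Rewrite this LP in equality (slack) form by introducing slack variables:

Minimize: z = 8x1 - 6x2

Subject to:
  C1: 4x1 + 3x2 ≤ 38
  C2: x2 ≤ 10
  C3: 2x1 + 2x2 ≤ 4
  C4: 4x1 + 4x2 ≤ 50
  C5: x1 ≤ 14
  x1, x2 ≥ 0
min z = 8x1 - 6x2

s.t.
  4x1 + 3x2 + s1 = 38
  x2 + s2 = 10
  2x1 + 2x2 + s3 = 4
  4x1 + 4x2 + s4 = 50
  x1 + s5 = 14
  x1, x2, s1, s2, s3, s4, s5 ≥ 0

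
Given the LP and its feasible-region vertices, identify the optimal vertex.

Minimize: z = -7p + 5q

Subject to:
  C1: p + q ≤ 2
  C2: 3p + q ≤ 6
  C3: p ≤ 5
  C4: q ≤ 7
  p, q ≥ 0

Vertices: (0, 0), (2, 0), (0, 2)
Evaluating z = -7p + 5q at each vertex:
  (0, 0): z = 0
  (2, 0): z = -14
  (0, 2): z = 10

The smallest value is z = -14, attained at (2, 0).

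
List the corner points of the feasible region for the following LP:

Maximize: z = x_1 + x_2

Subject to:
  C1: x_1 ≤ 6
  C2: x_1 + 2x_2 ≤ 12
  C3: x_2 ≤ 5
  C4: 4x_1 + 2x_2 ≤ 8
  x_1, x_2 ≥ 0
Each vertex is the intersection of two constraint boundaries that also satisfies all remaining constraints:
  x_1 = 0 and x_2 = 0 → (0, 0)
  4x_1 + 2x_2 = 8 and x_2 = 0 → (2, 0)
  4x_1 + 2x_2 = 8 and x_1 = 0 → (0, 4)

Vertices: (0, 0), (2, 0), (0, 4)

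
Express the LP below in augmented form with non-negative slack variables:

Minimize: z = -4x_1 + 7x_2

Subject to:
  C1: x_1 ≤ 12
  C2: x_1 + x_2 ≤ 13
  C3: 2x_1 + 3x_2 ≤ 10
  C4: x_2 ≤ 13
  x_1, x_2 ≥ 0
min z = -4x_1 + 7x_2

s.t.
  x_1 + s1 = 12
  x_1 + x_2 + s2 = 13
  2x_1 + 3x_2 + s3 = 10
  x_2 + s4 = 13
  x_1, x_2, s1, s2, s3, s4 ≥ 0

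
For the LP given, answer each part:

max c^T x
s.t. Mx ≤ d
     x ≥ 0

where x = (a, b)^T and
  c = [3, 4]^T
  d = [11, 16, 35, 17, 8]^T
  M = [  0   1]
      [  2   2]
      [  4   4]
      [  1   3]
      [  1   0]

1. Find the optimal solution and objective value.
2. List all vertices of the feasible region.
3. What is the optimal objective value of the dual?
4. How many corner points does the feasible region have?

1. a = 3.5, b = 4.5, z = 28.5
2. (0, 0), (8, 0), (3.5, 4.5), (0, 5.667)
3. 28.5 (by strong duality, equal to the primal optimum)
4. 4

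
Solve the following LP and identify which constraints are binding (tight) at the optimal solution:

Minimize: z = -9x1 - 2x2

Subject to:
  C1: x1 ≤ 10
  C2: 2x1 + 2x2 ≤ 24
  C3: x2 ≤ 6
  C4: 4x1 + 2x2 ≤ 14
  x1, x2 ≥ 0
Optimal: x1 = 3.5, x2 = 0
Binding: C4, x2 ≥ 0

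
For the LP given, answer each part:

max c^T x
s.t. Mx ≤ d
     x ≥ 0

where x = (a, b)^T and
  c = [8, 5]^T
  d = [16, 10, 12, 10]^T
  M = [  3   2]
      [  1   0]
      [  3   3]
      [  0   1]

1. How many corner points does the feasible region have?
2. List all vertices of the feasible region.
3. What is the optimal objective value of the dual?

1. 3
2. (0, 0), (4, 0), (0, 4)
3. 32 (by strong duality, equal to the primal optimum)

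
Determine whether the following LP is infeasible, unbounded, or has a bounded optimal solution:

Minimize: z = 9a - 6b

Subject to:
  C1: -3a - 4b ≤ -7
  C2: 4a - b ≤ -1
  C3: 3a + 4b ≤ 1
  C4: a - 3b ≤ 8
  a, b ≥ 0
C3 requires 3a + 4b ≤ 1, while C1 (-3a - 4b ≤ -7) is equivalent to 3a + 4b ≥ 7. Together they would need 7 ≤ 3a + 4b ≤ 1, which is impossible since 7 > 1. No point satisfies all constraints.

Infeasible: no point satisfies all constraints simultaneously.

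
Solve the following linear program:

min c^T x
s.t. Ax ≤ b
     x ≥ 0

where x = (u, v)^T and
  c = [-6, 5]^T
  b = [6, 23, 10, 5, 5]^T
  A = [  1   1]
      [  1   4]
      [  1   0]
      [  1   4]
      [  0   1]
Each vertex is the intersection of two constraint boundaries that also satisfies all remaining constraints:
  u = 0 and v = 0 → (0, 0)
  u + 4v = 5 and v = 0 → (5, 0)
  u + 4v = 5 and u = 0 → (0, 1.25)

Evaluating z = -6u + 5v at each vertex:
  (0, 0): z = 0
  (5, 0): z = -30
  (0, 1.25): z = 6.25

The minimum is at (5, 0) with z = -30.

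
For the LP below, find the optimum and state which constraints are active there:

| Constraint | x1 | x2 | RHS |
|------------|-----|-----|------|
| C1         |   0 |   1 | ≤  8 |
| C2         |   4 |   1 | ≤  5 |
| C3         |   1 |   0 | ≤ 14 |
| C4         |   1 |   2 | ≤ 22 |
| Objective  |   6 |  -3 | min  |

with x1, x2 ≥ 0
Optimal: x1 = 0, x2 = 5
Slack at optimum:
  C1: slack = 3
  C2: slack = 0 (binding)
  C3: slack = 14
  C4: slack = 12
  x1 ≥ 0: x1 = 0 (binding)
  x2 ≥ 0: x2 = 5
Binding constraints: C2, x1 ≥ 0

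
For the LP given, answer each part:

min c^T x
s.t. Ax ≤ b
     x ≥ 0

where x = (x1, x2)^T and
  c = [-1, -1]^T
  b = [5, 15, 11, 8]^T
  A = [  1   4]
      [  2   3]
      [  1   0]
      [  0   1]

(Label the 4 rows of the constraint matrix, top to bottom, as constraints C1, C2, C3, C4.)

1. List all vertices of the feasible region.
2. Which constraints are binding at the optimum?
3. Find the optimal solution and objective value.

1. (0, 0), (5, 0), (0, 1.25)
2. C1, x2 ≥ 0
3. x1 = 5, x2 = 0, z = -5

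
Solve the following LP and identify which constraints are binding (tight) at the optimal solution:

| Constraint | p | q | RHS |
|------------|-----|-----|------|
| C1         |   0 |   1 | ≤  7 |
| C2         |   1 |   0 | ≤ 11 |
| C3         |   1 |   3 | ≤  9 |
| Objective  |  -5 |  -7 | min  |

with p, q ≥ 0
Optimal: p = 9, q = 0
Slack at optimum:
  C1: slack = 7
  C2: slack = 2
  C3: slack = 0 (binding)
  p ≥ 0: p = 9
  q ≥ 0: q = 0 (binding)
Binding constraints: C3, q ≥ 0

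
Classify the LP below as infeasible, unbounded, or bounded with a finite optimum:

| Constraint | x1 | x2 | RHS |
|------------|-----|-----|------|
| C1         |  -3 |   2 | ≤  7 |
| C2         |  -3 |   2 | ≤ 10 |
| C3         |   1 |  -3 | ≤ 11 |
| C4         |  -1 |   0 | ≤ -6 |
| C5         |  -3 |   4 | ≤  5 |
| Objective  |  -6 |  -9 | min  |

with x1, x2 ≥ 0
Feasible point: (6, 0) satisfies every constraint, so the LP is feasible.
Direction d = (3, 1): for each constraint row a, a·d ≤ 0 —
  (-3)(3) + (2)(1) = -7 ≤ 0
  (-3)(3) + (2)(1) = -7 ≤ 0
  (1)(3) + (-3)(1) = 0 ≤ 0
  (-1)(3) + (0)(1) = -3 ≤ 0
  (-3)(3) + (4)(1) = -5 ≤ 0
and d ≥ 0, so (6, 0) + t·d stays feasible for every t ≥ 0. Along this ray z = -6x1 - 9x2 changes by -27 per unit t, so z → −∞.

Unbounded — the objective can decrease without bound over the feasible region.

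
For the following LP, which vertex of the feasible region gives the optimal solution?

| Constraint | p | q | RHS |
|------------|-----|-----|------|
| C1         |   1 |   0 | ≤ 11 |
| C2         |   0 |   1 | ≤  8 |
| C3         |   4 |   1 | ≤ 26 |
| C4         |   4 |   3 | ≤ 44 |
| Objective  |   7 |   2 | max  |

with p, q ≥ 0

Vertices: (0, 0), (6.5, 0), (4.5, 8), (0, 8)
Evaluating z = 7p + 2q at each vertex:
  (0, 0): z = 0
  (6.5, 0): z = 45.5
  (4.5, 8): z = 47.5
  (0, 8): z = 16

The largest value is z = 47.5, attained at (4.5, 8).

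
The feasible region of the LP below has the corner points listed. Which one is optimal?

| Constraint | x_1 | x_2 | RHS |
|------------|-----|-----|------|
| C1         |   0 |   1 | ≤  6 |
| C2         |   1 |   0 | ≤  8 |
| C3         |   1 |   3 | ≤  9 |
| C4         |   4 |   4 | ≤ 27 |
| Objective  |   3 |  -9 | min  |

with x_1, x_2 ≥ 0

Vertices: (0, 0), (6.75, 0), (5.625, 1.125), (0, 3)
(0, 3) with z = -27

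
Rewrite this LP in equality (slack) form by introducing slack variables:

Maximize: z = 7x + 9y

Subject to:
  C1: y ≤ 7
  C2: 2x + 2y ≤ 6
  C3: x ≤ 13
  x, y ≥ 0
max z = 7x + 9y

s.t.
  y + s1 = 7
  2x + 2y + s2 = 6
  x + s3 = 13
  x, y, s1, s2, s3 ≥ 0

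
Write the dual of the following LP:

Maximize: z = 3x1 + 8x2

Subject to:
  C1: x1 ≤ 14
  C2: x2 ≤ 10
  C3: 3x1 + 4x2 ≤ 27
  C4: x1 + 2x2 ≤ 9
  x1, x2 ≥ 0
Minimize: z = 14y1 + 10y2 + 27y3 + 9y4

Subject to:
  C1: -y1 - 3y3 - y4 ≤ -3
  C2: -y2 - 4y3 - 2y4 ≤ -8
  y1, y2, y3, y4 ≥ 0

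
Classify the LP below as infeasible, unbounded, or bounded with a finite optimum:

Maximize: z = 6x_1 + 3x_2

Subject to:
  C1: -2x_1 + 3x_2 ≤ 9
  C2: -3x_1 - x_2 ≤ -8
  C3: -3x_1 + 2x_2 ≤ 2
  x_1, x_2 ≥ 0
Feasible point: (3, 0) satisfies every constraint, so the LP is feasible.
Direction d = (1, 0): for each constraint row a, a·d ≤ 0 —
  (-2)(1) + (3)(0) = -2 ≤ 0
  (-3)(1) + (-1)(0) = -3 ≤ 0
  (-3)(1) + (2)(0) = -3 ≤ 0
and d ≥ 0, so (3, 0) + t·d stays feasible for every t ≥ 0. Along this ray z = 6x_1 + 3x_2 changes by 6 per unit t, so z → +∞.

Unbounded: there is a feasible ray along which z → +∞.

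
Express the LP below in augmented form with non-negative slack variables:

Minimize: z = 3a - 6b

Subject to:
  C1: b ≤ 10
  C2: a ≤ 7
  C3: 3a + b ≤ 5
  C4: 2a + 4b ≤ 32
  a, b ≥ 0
min z = 3a - 6b

s.t.
  b + s1 = 10
  a + s2 = 7
  3a + b + s3 = 5
  2a + 4b + s4 = 32
  a, b, s1, s2, s3, s4 ≥ 0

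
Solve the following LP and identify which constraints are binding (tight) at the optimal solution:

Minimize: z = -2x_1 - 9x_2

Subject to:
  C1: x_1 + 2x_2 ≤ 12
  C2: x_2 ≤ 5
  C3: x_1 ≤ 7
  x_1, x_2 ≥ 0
Optimal: x_1 = 2, x_2 = 5
Binding: C1, C2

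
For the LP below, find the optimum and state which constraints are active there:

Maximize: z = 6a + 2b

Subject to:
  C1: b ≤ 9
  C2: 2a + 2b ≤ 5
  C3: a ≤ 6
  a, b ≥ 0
Optimal: a = 2.5, b = 0
Slack at optimum:
  C1: slack = 9
  C2: slack = 0 (binding)
  C3: slack = 3.5
  a ≥ 0: a = 2.5
  b ≥ 0: b = 0 (binding)
Binding constraints: C2, b ≥ 0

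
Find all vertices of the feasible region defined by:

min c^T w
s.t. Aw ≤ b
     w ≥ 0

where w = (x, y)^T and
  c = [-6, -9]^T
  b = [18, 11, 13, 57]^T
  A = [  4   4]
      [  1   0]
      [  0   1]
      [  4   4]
Each vertex is the intersection of two constraint boundaries that also satisfies all remaining constraints:
  x = 0 and y = 0 → (0, 0)
  4x + 4y = 18 and y = 0 → (4.5, 0)
  4x + 4y = 18 and x = 0 → (0, 4.5)

Vertices: (0, 0), (4.5, 0), (0, 4.5)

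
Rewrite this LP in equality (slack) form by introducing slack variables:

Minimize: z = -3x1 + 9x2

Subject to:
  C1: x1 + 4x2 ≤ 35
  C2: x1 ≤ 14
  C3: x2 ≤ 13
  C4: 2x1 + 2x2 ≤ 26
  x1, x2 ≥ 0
min z = -3x1 + 9x2

s.t.
  x1 + 4x2 + s1 = 35
  x1 + s2 = 14
  x2 + s3 = 13
  2x1 + 2x2 + s4 = 26
  x1, x2, s1, s2, s3, s4 ≥ 0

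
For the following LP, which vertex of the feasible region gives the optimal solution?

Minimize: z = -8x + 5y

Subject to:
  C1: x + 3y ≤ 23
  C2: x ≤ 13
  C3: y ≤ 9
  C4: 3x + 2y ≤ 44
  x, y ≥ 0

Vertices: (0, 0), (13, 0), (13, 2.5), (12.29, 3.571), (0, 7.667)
(13, 0) with z = -104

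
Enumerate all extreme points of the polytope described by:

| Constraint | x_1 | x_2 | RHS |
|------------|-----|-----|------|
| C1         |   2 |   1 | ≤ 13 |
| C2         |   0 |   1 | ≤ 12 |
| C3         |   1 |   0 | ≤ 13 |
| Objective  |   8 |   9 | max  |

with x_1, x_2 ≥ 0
Each vertex is the intersection of two constraint boundaries that also satisfies all remaining constraints:
  x_1 = 0 and x_2 = 0 → (0, 0)
  2x_1 + x_2 = 13 and x_2 = 0 → (6.5, 0)
  2x_1 + x_2 = 13 and x_2 = 12 → (0.5, 12)
  x_2 = 12 and x_1 = 0 → (0, 12)

Vertices: (0, 0), (6.5, 0), (0.5, 12), (0, 12)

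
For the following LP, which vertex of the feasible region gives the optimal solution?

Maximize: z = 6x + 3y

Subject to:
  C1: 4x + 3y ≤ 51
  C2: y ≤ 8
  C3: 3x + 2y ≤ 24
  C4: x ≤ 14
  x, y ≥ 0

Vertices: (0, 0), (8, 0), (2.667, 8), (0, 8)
Evaluating z = 6x + 3y at each vertex:
  (0, 0): z = 0
  (8, 0): z = 48
  (2.667, 8): z = 40
  (0, 8): z = 24

The largest value is z = 48, attained at (8, 0).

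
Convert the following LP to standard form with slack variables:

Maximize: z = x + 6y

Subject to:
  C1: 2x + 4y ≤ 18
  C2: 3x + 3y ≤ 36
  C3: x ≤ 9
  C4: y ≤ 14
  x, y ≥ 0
max z = x + 6y

s.t.
  2x + 4y + s1 = 18
  3x + 3y + s2 = 36
  x + s3 = 9
  y + s4 = 14
  x, y, s1, s2, s3, s4 ≥ 0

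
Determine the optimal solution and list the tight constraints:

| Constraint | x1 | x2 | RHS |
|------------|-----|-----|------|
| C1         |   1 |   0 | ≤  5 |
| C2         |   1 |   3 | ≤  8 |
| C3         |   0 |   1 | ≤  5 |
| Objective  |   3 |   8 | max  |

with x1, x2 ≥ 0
Optimal: x1 = 5, x2 = 1
Slack at optimum:
  C1: slack = 0 (binding)
  C2: slack = 0 (binding)
  C3: slack = 4
  x1 ≥ 0: x1 = 5
  x2 ≥ 0: x2 = 1
Binding constraints: C1, C2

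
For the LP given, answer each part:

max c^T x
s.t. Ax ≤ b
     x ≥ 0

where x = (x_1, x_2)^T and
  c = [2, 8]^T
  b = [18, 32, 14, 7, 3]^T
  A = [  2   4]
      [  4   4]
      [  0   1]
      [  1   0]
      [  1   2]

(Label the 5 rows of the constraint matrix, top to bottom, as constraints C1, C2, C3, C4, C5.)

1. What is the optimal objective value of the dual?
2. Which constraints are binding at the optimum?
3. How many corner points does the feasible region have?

1. 12 (by strong duality, equal to the primal optimum)
2. C5, x_1 ≥ 0
3. 3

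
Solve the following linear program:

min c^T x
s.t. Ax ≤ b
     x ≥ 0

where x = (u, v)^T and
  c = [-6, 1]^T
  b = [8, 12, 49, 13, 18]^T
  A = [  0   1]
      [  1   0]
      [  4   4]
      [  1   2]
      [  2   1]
u = 9, v = 0, z = -54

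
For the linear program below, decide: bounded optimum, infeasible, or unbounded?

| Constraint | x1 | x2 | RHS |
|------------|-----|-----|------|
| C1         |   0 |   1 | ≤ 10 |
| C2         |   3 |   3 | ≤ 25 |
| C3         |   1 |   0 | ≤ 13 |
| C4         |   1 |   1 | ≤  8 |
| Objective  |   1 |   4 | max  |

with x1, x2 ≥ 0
The point (0, 8) satisfies every constraint, so the LP is feasible; the constraints give x1 ≤ 13 and x2 ≤ 10, which with x1, x2 ≥ 0 keep the feasible region inside a bounded box. A feasible, bounded LP attains a finite optimum at a vertex.

Bounded optimum: z* = 32 at (0, 8).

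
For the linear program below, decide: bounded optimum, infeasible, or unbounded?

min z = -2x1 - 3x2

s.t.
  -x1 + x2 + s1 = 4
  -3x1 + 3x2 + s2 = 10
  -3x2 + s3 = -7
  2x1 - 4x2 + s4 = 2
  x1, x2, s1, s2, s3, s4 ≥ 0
Feasible point: (0, 3) satisfies every constraint, so the LP is feasible.
Direction d = (1, 1): for each constraint row a, a·d ≤ 0 —
  (-1)(1) + (1)(1) = 0 ≤ 0
  (-3)(1) + (3)(1) = 0 ≤ 0
  (0)(1) + (-3)(1) = -3 ≤ 0
  (2)(1) + (-4)(1) = -2 ≤ 0
and d ≥ 0, so (0, 3) + t·d stays feasible for every t ≥ 0. Along this ray z = -2x1 - 3x2 changes by -5 per unit t, so z → −∞.

Unbounded: there is a feasible ray along which z → −∞.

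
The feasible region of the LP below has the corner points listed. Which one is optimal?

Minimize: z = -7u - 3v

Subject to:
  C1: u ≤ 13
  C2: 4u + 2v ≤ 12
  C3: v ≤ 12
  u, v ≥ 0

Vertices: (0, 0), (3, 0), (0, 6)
Evaluating z = -7u - 3v at each vertex:
  (0, 0): z = 0
  (3, 0): z = -21
  (0, 6): z = -18

The smallest value is z = -21, attained at (3, 0).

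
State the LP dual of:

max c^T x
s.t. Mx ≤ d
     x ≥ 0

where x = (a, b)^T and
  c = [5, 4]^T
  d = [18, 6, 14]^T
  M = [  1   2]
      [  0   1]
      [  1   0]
Minimize: z = 18y1 + 6y2 + 14y3

Subject to:
  C1: -y1 - y3 ≤ -5
  C2: -2y1 - y2 ≤ -4
  y1, y2, y3 ≥ 0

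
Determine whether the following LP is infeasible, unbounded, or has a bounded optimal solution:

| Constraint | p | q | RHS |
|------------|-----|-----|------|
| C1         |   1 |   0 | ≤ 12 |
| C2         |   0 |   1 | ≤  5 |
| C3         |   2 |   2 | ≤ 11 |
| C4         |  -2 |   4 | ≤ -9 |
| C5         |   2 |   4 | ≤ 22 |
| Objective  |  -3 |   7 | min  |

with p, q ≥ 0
The point (5.5, 0) satisfies every constraint, so the LP is feasible; the constraints give p ≤ 12 and q ≤ 5, which with p, q ≥ 0 keep the feasible region inside a bounded box. A feasible, bounded LP attains a finite optimum at a vertex.

The LP has an optimal solution: (5.5, 0) with z = -16.5.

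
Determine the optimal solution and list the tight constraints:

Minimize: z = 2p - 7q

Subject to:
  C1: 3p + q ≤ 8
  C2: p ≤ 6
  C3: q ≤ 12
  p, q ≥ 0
Optimal: p = 0, q = 8
Binding: C1, p ≥ 0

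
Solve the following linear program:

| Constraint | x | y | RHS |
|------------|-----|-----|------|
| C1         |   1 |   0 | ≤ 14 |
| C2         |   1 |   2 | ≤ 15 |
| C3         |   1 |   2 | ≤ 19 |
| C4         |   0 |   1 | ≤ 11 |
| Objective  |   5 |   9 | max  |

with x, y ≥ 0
Each vertex is the intersection of two constraint boundaries that also satisfies all remaining constraints:
  x = 0 and y = 0 → (0, 0)
  x = 14 and y = 0 → (14, 0)
  x = 14 and x + 2y = 15 → (14, 0.5)
  x + 2y = 15 and x = 0 → (0, 7.5)

Evaluating z = 5x + 9y at each vertex:
  (0, 0): z = 0
  (14, 0): z = 70
  (14, 0.5): z = 74.5
  (0, 7.5): z = 67.5

The maximum is at (14, 0.5) with z = 74.5.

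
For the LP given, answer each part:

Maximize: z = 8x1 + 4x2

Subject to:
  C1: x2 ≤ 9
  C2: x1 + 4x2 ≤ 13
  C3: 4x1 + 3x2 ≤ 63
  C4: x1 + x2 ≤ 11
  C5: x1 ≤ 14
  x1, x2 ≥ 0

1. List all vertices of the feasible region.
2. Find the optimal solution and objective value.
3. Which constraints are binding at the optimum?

1. (0, 0), (11, 0), (10.33, 0.6667), (0, 3.25)
2. x1 = 11, x2 = 0, z = 88
3. C4, x2 ≥ 0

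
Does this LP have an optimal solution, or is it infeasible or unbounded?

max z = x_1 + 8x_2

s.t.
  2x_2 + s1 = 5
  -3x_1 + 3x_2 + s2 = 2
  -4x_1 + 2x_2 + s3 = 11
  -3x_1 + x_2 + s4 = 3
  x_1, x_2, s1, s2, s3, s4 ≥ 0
Feasible point: (0, 0) satisfies every constraint, so the LP is feasible.
Direction d = (1, 0): for each constraint row a, a·d ≤ 0 —
  (0)(1) + (2)(0) = 0 ≤ 0
  (-3)(1) + (3)(0) = -3 ≤ 0
  (-4)(1) + (2)(0) = -4 ≤ 0
  (-3)(1) + (1)(0) = -3 ≤ 0
and d ≥ 0, so (0, 0) + t·d stays feasible for every t ≥ 0. Along this ray z = x_1 + 8x_2 changes by 1 per unit t, so z → +∞.

Unbounded — the objective can increase without bound over the feasible region.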